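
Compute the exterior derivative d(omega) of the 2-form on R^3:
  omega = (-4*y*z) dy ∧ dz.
d(omega) = 0

For a 2-form omega = sum_{i<j} g_{ij} dx_i ∧ dx_j, the exterior derivative is
  d(omega) = sum_{i<j} d(g_{ij}) ∧ dx_i ∧ dx_j = sum_{i<j, k} (∂g_{ij}/∂x_k) dx_k ∧ dx_i ∧ dx_j.
Expand each term, using dx_k ∧ dx_i ∧ dx_j = sgn(permutation) dx_{(a)} ∧ dx_{(b)} ∧ dx_{(c)} with (a < b < c) sorted:

Collecting like 3-forms: d(omega) = 0.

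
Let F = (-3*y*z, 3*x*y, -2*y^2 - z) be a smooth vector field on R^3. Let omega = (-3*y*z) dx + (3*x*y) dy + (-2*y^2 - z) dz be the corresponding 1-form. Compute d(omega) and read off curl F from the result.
d(omega) = (-4*y) dy ∧ dz + (-3*y) dz ∧ dx + (3*y + 3*z) dx ∧ dy; curl F = (-4*y, -3*y, 3*y + 3*z)

d omega = sum_{i<j} (∂f_j/∂x_i - ∂f_i/∂x_j) dx_i ∧ dx_j. Under the identification (dy ∧ dz, dz ∧ dx, dx ∧ dy) ↔ (e_x, e_y, e_z), the coefficients are exactly the components of curl F. Compute:
  ∂R/∂y - ∂Q/∂z = (-4*y) - (0) = -4*y
  ∂P/∂z - ∂R/∂x = (-3*y) - (0) = -3*y
  ∂Q/∂x - ∂P/∂y = (3*y) - (-3*z) = 3*y + 3*z.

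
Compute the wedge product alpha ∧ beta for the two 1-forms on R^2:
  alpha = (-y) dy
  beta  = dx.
alpha ∧ beta = (y) dx ∧ dy

Distribute the wedge, using dx_i ∧ dx_j = -dx_j ∧ dx_i and dx_i ∧ dx_i = 0. For each pair (i, j) with i < j, the coefficient of dx_i ∧ dx_j in alpha ∧ beta is (alpha_i * beta_j - alpha_j * beta_i). Collecting: alpha ∧ beta = (y) dx ∧ dy.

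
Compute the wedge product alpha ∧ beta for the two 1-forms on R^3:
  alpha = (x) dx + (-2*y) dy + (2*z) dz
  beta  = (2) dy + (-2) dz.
alpha ∧ beta = (2*x) dx ∧ dy + (-2*x) dx ∧ dz + (4*y - 4*z) dy ∧ dz

Distribute the wedge, using dx_i ∧ dx_j = -dx_j ∧ dx_i and dx_i ∧ dx_i = 0. For each pair (i, j) with i < j, the coefficient of dx_i ∧ dx_j in alpha ∧ beta is (alpha_i * beta_j - alpha_j * beta_i). Collecting: alpha ∧ beta = (2*x) dx ∧ dy + (-2*x) dx ∧ dz + (4*y - 4*z) dy ∧ dz.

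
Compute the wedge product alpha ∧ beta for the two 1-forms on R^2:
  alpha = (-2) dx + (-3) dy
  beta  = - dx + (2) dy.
alpha ∧ beta = (-7) dx ∧ dy

Distribute the wedge, using dx_i ∧ dx_j = -dx_j ∧ dx_i and dx_i ∧ dx_i = 0. For each pair (i, j) with i < j, the coefficient of dx_i ∧ dx_j in alpha ∧ beta is (alpha_i * beta_j - alpha_j * beta_i). Collecting: alpha ∧ beta = (-7) dx ∧ dy.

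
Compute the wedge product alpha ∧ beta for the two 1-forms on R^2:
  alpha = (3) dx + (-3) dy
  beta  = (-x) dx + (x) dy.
alpha ∧ beta = 0

Distribute the wedge, using dx_i ∧ dx_j = -dx_j ∧ dx_i and dx_i ∧ dx_i = 0. For each pair (i, j) with i < j, the coefficient of dx_i ∧ dx_j in alpha ∧ beta is (alpha_i * beta_j - alpha_j * beta_i). Collecting: alpha ∧ beta = 0.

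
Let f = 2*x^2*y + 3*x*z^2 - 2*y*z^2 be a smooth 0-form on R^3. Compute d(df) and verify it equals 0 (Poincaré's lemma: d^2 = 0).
d(df) = 0

Step 1: df = sum_i (∂f/∂x_i) dx_i = (4*x*y + 3*z^2) dx + (2*x^2 - 2*z^2) dy + (2*z*(3*x - 2*y)) dz.
Step 2: Apply d again. Using the 1-form formula, the coefficient of dx ∧ dy in d(df) is ∂^2 f/∂x ∂y - ∂^2 f/∂y ∂x = (4*x) - (4*x) = 0 (equality of mixed partials for smooth f).
Similarly for dx ∧ dz and dy ∧ dz — all coefficients vanish. So d(df) = 0.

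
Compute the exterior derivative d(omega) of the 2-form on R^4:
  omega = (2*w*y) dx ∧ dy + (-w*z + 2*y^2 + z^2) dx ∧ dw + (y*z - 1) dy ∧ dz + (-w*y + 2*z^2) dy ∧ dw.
d(omega) = (-2*y) dx ∧ dy ∧ dw + (w - 2*z) dx ∧ dz ∧ dw + (-4*z) dy ∧ dz ∧ dw

For a 2-form omega = sum_{i<j} g_{ij} dx_i ∧ dx_j, the exterior derivative is
  d(omega) = sum_{i<j} d(g_{ij}) ∧ dx_i ∧ dx_j = sum_{i<j, k} (∂g_{ij}/∂x_k) dx_k ∧ dx_i ∧ dx_j.
Expand each term, using dx_k ∧ dx_i ∧ dx_j = sgn(permutation) dx_{(a)} ∧ dx_{(b)} ∧ dx_{(c)} with (a < b < c) sorted:
  d(2*w*y) includes (∂/∂w)(2*w*y) dw = (2*y) dw, which multiplied by dx ∧ dy gives (2*y) dx ∧ dy ∧ dw
  d(-w*z + 2*y^2 + z^2) includes (∂/∂y)(-w*z + 2*y^2 + z^2) dy = (4*y) dy, which multiplied by dx ∧ dw gives (-4*y) dx ∧ dy ∧ dw
  d(-w*z + 2*y^2 + z^2) includes (∂/∂z)(-w*z + 2*y^2 + z^2) dz = (-w + 2*z) dz, which multiplied by dx ∧ dw gives (w - 2*z) dx ∧ dz ∧ dw
  d(-w*y + 2*z^2) includes (∂/∂z)(-w*y + 2*z^2) dz = (4*z) dz, which multiplied by dy ∧ dw gives (-4*z) dy ∧ dz ∧ dw
Collecting like 3-forms: d(omega) = (-2*y) dx ∧ dy ∧ dw + (w - 2*z) dx ∧ dz ∧ dw + (-4*z) dy ∧ dz ∧ dw.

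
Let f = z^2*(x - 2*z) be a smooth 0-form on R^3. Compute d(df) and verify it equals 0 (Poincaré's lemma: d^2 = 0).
d(df) = 0

Step 1: df = sum_i (∂f/∂x_i) dx_i = (z^2) dx + (0) dy + (2*z*(x - 3*z)) dz.
Step 2: Apply d again. Using the 1-form formula, the coefficient of dx ∧ dy in d(df) is ∂^2 f/∂x ∂y - ∂^2 f/∂y ∂x = (0) - (0) = 0 (equality of mixed partials for smooth f).
Similarly for dx ∧ dz and dy ∧ dz — all coefficients vanish. So d(df) = 0.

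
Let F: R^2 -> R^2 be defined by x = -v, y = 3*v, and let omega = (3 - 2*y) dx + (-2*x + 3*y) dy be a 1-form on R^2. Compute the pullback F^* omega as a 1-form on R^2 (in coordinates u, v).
F^* omega = (39*v - 3) dv

Using F^*(f dg) = (f ∘ F) d(g ∘ F), substitute each coordinate x_i by F_i(u, v) in f_i, and replace dx_i by d F_i = (∂F_i/∂u) du + (∂F_i/∂v) dv.
  For the x component: f_1(F) = 3 - 6*v; d F_1 = (0) du + (-1) dv
  For the y component: f_2(F) = 11*v; d F_2 = (0) du + (3) dv
Combining and collecting du, dv coefficients:
  coeff of du: 0
  coeff of dv: 39*v - 3
F^* omega = (39*v - 3) dv.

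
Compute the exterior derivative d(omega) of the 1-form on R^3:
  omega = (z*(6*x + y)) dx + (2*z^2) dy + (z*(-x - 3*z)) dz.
d(omega) = (-z) dx ∧ dy + (-6*x - y - z) dx ∧ dz + (-4*z) dy ∧ dz

For a 1-form omega = sum_i f_i dx_i, the exterior derivative is
  d(omega) = sum_{i < j} (∂f_j/∂x_i - ∂f_i/∂x_j) dx_i ∧ dx_j.
  coefficient of dx ∧ dy: ∂f_2/∂x - ∂f_1/∂y = ∂(2*z^2)/∂x - ∂(z*(6*x + y))/∂y = -z
  coefficient of dx ∧ dz: ∂f_3/∂x - ∂f_1/∂z = ∂(z*(-x - 3*z))/∂x - ∂(z*(6*x + y))/∂z = -6*x - y - z
  coefficient of dy ∧ dz: ∂f_3/∂y - ∂f_2/∂z = ∂(z*(-x - 3*z))/∂y - ∂(2*z^2)/∂z = -4*z
Assembling: d(omega) = (-z) dx ∧ dy + (-6*x - y - z) dx ∧ dz + (-4*z) dy ∧ dz.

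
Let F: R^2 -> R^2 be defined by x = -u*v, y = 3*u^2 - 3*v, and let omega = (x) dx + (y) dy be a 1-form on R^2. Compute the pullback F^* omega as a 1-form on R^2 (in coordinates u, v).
F^* omega = (u*(18*u^2 + v^2 - 18*v)) du + (u^2*v - 9*u^2 + 9*v) dv

Using F^*(f dg) = (f ∘ F) d(g ∘ F), substitute each coordinate x_i by F_i(u, v) in f_i, and replace dx_i by d F_i = (∂F_i/∂u) du + (∂F_i/∂v) dv.
  For the x component: f_1(F) = -u*v; d F_1 = (-v) du + (-u) dv
  For the y component: f_2(F) = 3*u^2 - 3*v; d F_2 = (6*u) du + (-3) dv
Combining and collecting du, dv coefficients:
  coeff of du: u*(18*u^2 + v^2 - 18*v)
  coeff of dv: u^2*v - 9*u^2 + 9*v
F^* omega = (u*(18*u^2 + v^2 - 18*v)) du + (u^2*v - 9*u^2 + 9*v) dv.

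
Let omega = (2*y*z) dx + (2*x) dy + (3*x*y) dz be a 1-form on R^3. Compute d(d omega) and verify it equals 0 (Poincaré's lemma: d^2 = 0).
d(d omega) = 0

Step 1: d omega = sum_{i<j} (∂f_j/∂x_i - ∂f_i/∂x_j) dx_i ∧ dx_j:
  coeff of dx ∧ dy: 2 - 2*z
  coeff of dx ∧ dz: y
  coeff of dy ∧ dz: 3*x
Step 2: Apply d again to each 2-form coefficient. The only possible 3-form in R^3 is dx ∧ dy ∧ dz, with coefficient
  ∂(coeff of dy∧dz)/∂x - ∂(coeff of dx∧dz)/∂y + ∂(coeff of dx∧dy)/∂z
  = ∂/∂x (3*x) - ∂/∂y (y) + ∂/∂z (2 - 2*z).
Each of these terms simplifies to sums of mixed partials that cancel in pairs. The result is 0 (by equality of mixed partials for smooth functions — Schwarz / Clairaut).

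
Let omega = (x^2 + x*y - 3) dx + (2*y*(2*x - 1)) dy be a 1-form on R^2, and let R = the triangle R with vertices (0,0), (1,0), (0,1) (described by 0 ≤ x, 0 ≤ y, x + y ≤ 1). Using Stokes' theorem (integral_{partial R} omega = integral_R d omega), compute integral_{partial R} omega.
integral_(partial R) omega = 1/2

Stokes: integral_partial_R omega = integral_R d omega with d omega = (∂Q/∂x - ∂P/∂y) dx ∧ dy.
  ∂Q/∂x = 4*y
  ∂P/∂y = x
  integrand = ∂Q/∂x - ∂P/∂y = -x + 4*y.
Integrating over R: integral_0^1 integral_0^{1-x} (-x + 4*y) dy dx = 1/2.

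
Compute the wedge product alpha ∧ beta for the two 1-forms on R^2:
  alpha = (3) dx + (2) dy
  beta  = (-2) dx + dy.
alpha ∧ beta = (7) dx ∧ dy

Distribute the wedge, using dx_i ∧ dx_j = -dx_j ∧ dx_i and dx_i ∧ dx_i = 0. For each pair (i, j) with i < j, the coefficient of dx_i ∧ dx_j in alpha ∧ beta is (alpha_i * beta_j - alpha_j * beta_i). Collecting: alpha ∧ beta = (7) dx ∧ dy.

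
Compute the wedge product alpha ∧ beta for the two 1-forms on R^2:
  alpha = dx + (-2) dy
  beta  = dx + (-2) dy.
alpha ∧ beta = 0

Distribute the wedge, using dx_i ∧ dx_j = -dx_j ∧ dx_i and dx_i ∧ dx_i = 0. For each pair (i, j) with i < j, the coefficient of dx_i ∧ dx_j in alpha ∧ beta is (alpha_i * beta_j - alpha_j * beta_i). Collecting: alpha ∧ beta = 0.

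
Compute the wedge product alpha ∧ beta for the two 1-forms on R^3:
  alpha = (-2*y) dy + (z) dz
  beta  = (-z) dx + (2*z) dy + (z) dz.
alpha ∧ beta = (-2*y*z) dx ∧ dy + (-2*z*(y + z)) dy ∧ dz + (z^2) dx ∧ dz

Distribute the wedge, using dx_i ∧ dx_j = -dx_j ∧ dx_i and dx_i ∧ dx_i = 0. For each pair (i, j) with i < j, the coefficient of dx_i ∧ dx_j in alpha ∧ beta is (alpha_i * beta_j - alpha_j * beta_i). Collecting: alpha ∧ beta = (-2*y*z) dx ∧ dy + (-2*z*(y + z)) dy ∧ dz + (z^2) dx ∧ dz.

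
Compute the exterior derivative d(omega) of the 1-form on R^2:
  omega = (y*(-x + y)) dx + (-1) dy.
d(omega) = (x - 2*y) dx ∧ dy

For a 1-form omega = sum_i f_i dx_i, the exterior derivative is
  d(omega) = sum_{i < j} (∂f_j/∂x_i - ∂f_i/∂x_j) dx_i ∧ dx_j.
  coefficient of dx ∧ dy: ∂f_2/∂x - ∂f_1/∂y = ∂(-1)/∂x - ∂(y*(-x + y))/∂y = x - 2*y
Assembling: d(omega) = (x - 2*y) dx ∧ dy.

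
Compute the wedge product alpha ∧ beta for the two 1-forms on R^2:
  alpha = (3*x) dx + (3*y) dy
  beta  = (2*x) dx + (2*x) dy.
alpha ∧ beta = (6*x*(x - y)) dx ∧ dy

Distribute the wedge, using dx_i ∧ dx_j = -dx_j ∧ dx_i and dx_i ∧ dx_i = 0. For each pair (i, j) with i < j, the coefficient of dx_i ∧ dx_j in alpha ∧ beta is (alpha_i * beta_j - alpha_j * beta_i). Collecting: alpha ∧ beta = (6*x*(x - y)) dx ∧ dy.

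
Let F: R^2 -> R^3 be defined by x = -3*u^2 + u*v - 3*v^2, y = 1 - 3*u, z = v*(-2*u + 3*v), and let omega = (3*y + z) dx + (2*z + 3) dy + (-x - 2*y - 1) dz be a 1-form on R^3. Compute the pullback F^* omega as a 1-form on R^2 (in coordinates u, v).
F^* omega = (6*u^2*v + 54*u^2 - 18*u*v^2 - 9*u*v - 18*u - 3*v^3 - 18*v^2 + 9*v - 9) du + (-6*u^3 + 18*u^2*v - 21*u^2 + 3*u*v^2 + 90*u*v + 9*u - 36*v) dv

Using F^*(f dg) = (f ∘ F) d(g ∘ F), substitute each coordinate x_i by F_i(u, v) in f_i, and replace dx_i by d F_i = (∂F_i/∂u) du + (∂F_i/∂v) dv.
  For the x component: f_1(F) = -2*u*v - 9*u + 3*v^2 + 3; d F_1 = (-6*u + v) du + (u - 6*v) dv
  For the y component: f_2(F) = -4*u*v + 6*v^2 + 3; d F_2 = (-3) du + (0) dv
  For the z component: f_3(F) = 3*u^2 - u*v + 6*u + 3*v^2 - 3; d F_3 = (-2*v) du + (-2*u + 6*v) dv
Combining and collecting du, dv coefficients:
  coeff of du: 6*u^2*v + 54*u^2 - 18*u*v^2 - 9*u*v - 18*u - 3*v^3 - 18*v^2 + 9*v - 9
  coeff of dv: -6*u^3 + 18*u^2*v - 21*u^2 + 3*u*v^2 + 90*u*v + 9*u - 36*v
F^* omega = (6*u^2*v + 54*u^2 - 18*u*v^2 - 9*u*v - 18*u - 3*v^3 - 18*v^2 + 9*v - 9) du + (-6*u^3 + 18*u^2*v - 21*u^2 + 3*u*v^2 + 90*u*v + 9*u - 36*v) dv.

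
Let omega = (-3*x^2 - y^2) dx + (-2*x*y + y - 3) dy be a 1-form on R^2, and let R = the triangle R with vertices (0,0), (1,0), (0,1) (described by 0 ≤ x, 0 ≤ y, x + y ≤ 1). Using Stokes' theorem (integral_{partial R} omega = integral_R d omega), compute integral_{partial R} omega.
integral_(partial R) omega = 0

Stokes: integral_partial_R omega = integral_R d omega with d omega = (∂Q/∂x - ∂P/∂y) dx ∧ dy.
  ∂Q/∂x = -2*y
  ∂P/∂y = -2*y
  integrand = ∂Q/∂x - ∂P/∂y = 0.
Integrating over R: integral_0^1 integral_0^{1-x} (0) dy dx = 0.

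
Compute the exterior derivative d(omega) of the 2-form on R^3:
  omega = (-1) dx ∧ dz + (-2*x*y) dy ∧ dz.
d(omega) = (-2*y) dx ∧ dy ∧ dz

For a 2-form omega = sum_{i<j} g_{ij} dx_i ∧ dx_j, the exterior derivative is
  d(omega) = sum_{i<j} d(g_{ij}) ∧ dx_i ∧ dx_j = sum_{i<j, k} (∂g_{ij}/∂x_k) dx_k ∧ dx_i ∧ dx_j.
Expand each term, using dx_k ∧ dx_i ∧ dx_j = sgn(permutation) dx_{(a)} ∧ dx_{(b)} ∧ dx_{(c)} with (a < b < c) sorted:
  d(-2*x*y) includes (∂/∂x)(-2*x*y) dx = (-2*y) dx, which multiplied by dy ∧ dz gives (-2*y) dx ∧ dy ∧ dz
Collecting like 3-forms: d(omega) = (-2*y) dx ∧ dy ∧ dz.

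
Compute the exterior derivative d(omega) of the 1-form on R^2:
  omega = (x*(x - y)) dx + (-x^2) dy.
d(omega) = (-x) dx ∧ dy

For a 1-form omega = sum_i f_i dx_i, the exterior derivative is
  d(omega) = sum_{i < j} (∂f_j/∂x_i - ∂f_i/∂x_j) dx_i ∧ dx_j.
  coefficient of dx ∧ dy: ∂f_2/∂x - ∂f_1/∂y = ∂(-x^2)/∂x - ∂(x*(x - y))/∂y = -x
Assembling: d(omega) = (-x) dx ∧ dy.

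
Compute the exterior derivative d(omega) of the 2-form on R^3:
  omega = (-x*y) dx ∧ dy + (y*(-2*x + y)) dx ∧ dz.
d(omega) = (2*x - 2*y) dx ∧ dy ∧ dz

For a 2-form omega = sum_{i<j} g_{ij} dx_i ∧ dx_j, the exterior derivative is
  d(omega) = sum_{i<j} d(g_{ij}) ∧ dx_i ∧ dx_j = sum_{i<j, k} (∂g_{ij}/∂x_k) dx_k ∧ dx_i ∧ dx_j.
Expand each term, using dx_k ∧ dx_i ∧ dx_j = sgn(permutation) dx_{(a)} ∧ dx_{(b)} ∧ dx_{(c)} with (a < b < c) sorted:
  d(y*(-2*x + y)) includes (∂/∂y)(y*(-2*x + y)) dy = (-2*x + 2*y) dy, which multiplied by dx ∧ dz gives (2*x - 2*y) dx ∧ dy ∧ dz
Collecting like 3-forms: d(omega) = (2*x - 2*y) dx ∧ dy ∧ dz.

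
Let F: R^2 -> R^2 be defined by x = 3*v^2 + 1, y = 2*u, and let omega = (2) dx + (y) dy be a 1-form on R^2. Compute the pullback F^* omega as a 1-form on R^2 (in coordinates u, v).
F^* omega = (4*u) du + (12*v) dv

Using F^*(f dg) = (f ∘ F) d(g ∘ F), substitute each coordinate x_i by F_i(u, v) in f_i, and replace dx_i by d F_i = (∂F_i/∂u) du + (∂F_i/∂v) dv.
  For the x component: f_1(F) = 2; d F_1 = (0) du + (6*v) dv
  For the y component: f_2(F) = 2*u; d F_2 = (2) du + (0) dv
Combining and collecting du, dv coefficients:
  coeff of du: 4*u
  coeff of dv: 12*v
F^* omega = (4*u) du + (12*v) dv.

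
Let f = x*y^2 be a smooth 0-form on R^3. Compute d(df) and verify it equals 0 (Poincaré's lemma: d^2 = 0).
d(df) = 0

Step 1: df = sum_i (∂f/∂x_i) dx_i = (y^2) dx + (2*x*y) dy + (0) dz.
Step 2: Apply d again. Using the 1-form formula, the coefficient of dx ∧ dy in d(df) is ∂^2 f/∂x ∂y - ∂^2 f/∂y ∂x = (2*y) - (2*y) = 0 (equality of mixed partials for smooth f).
Similarly for dx ∧ dz and dy ∧ dz — all coefficients vanish. So d(df) = 0.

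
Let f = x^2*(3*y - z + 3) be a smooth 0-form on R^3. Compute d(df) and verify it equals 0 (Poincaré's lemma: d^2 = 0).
d(df) = 0

Step 1: df = sum_i (∂f/∂x_i) dx_i = (2*x*(3*y - z + 3)) dx + (3*x^2) dy + (-x^2) dz.
Step 2: Apply d again. Using the 1-form formula, the coefficient of dx ∧ dy in d(df) is ∂^2 f/∂x ∂y - ∂^2 f/∂y ∂x = (6*x) - (6*x) = 0 (equality of mixed partials for smooth f).
Similarly for dx ∧ dz and dy ∧ dz — all coefficients vanish. So d(df) = 0.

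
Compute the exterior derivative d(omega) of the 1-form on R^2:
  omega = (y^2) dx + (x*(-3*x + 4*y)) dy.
d(omega) = (-6*x + 2*y) dx ∧ dy

For a 1-form omega = sum_i f_i dx_i, the exterior derivative is
  d(omega) = sum_{i < j} (∂f_j/∂x_i - ∂f_i/∂x_j) dx_i ∧ dx_j.
  coefficient of dx ∧ dy: ∂f_2/∂x - ∂f_1/∂y = ∂(x*(-3*x + 4*y))/∂x - ∂(y^2)/∂y = -6*x + 2*y
Assembling: d(omega) = (-6*x + 2*y) dx ∧ dy.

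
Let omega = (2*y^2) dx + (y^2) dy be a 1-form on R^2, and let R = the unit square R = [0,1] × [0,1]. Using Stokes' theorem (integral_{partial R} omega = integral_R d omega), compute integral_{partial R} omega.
integral_(partial R) omega = -2

Stokes: integral_partial_R omega = integral_R d omega with d omega = (∂Q/∂x - ∂P/∂y) dx ∧ dy.
  ∂Q/∂x = 0
  ∂P/∂y = 4*y
  integrand = ∂Q/∂x - ∂P/∂y = -4*y.
Integrating over R: integral_0^1 integral_0^1 (-4*y) dx dy = -2.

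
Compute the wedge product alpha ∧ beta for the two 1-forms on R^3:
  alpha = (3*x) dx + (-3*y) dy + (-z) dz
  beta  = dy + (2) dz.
alpha ∧ beta = (3*x) dx ∧ dy + (6*x) dx ∧ dz + (-6*y + z) dy ∧ dz

Distribute the wedge, using dx_i ∧ dx_j = -dx_j ∧ dx_i and dx_i ∧ dx_i = 0. For each pair (i, j) with i < j, the coefficient of dx_i ∧ dx_j in alpha ∧ beta is (alpha_i * beta_j - alpha_j * beta_i). Collecting: alpha ∧ beta = (3*x) dx ∧ dy + (6*x) dx ∧ dz + (-6*y + z) dy ∧ dz.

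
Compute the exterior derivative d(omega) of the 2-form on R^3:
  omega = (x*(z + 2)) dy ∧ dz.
d(omega) = (z + 2) dx ∧ dy ∧ dz

For a 2-form omega = sum_{i<j} g_{ij} dx_i ∧ dx_j, the exterior derivative is
  d(omega) = sum_{i<j} d(g_{ij}) ∧ dx_i ∧ dx_j = sum_{i<j, k} (∂g_{ij}/∂x_k) dx_k ∧ dx_i ∧ dx_j.
Expand each term, using dx_k ∧ dx_i ∧ dx_j = sgn(permutation) dx_{(a)} ∧ dx_{(b)} ∧ dx_{(c)} with (a < b < c) sorted:
  d(x*(z + 2)) includes (∂/∂x)(x*(z + 2)) dx = (z + 2) dx, which multiplied by dy ∧ dz gives (z + 2) dx ∧ dy ∧ dz
Collecting like 3-forms: d(omega) = (z + 2) dx ∧ dy ∧ dz.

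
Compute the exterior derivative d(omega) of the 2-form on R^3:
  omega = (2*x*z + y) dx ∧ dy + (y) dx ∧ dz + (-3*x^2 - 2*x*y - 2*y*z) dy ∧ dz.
d(omega) = (-4*x - 2*y - 1) dx ∧ dy ∧ dz

For a 2-form omega = sum_{i<j} g_{ij} dx_i ∧ dx_j, the exterior derivative is
  d(omega) = sum_{i<j} d(g_{ij}) ∧ dx_i ∧ dx_j = sum_{i<j, k} (∂g_{ij}/∂x_k) dx_k ∧ dx_i ∧ dx_j.
Expand each term, using dx_k ∧ dx_i ∧ dx_j = sgn(permutation) dx_{(a)} ∧ dx_{(b)} ∧ dx_{(c)} with (a < b < c) sorted:
  d(2*x*z + y) includes (∂/∂z)(2*x*z + y) dz = (2*x) dz, which multiplied by dx ∧ dy gives (2*x) dx ∧ dy ∧ dz
  d(y) includes (∂/∂y)(y) dy = (1) dy, which multiplied by dx ∧ dz gives (-1) dx ∧ dy ∧ dz
  d(-3*x^2 - 2*x*y - 2*y*z) includes (∂/∂x)(-3*x^2 - 2*x*y - 2*y*z) dx = (-6*x - 2*y) dx, which multiplied by dy ∧ dz gives (-6*x - 2*y) dx ∧ dy ∧ dz
Collecting like 3-forms: d(omega) = (-4*x - 2*y - 1) dx ∧ dy ∧ dz.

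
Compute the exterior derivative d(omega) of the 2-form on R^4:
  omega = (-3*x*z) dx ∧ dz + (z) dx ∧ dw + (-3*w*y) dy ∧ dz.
d(omega) = (-1) dx ∧ dz ∧ dw + (-3*y) dy ∧ dz ∧ dw

For a 2-form omega = sum_{i<j} g_{ij} dx_i ∧ dx_j, the exterior derivative is
  d(omega) = sum_{i<j} d(g_{ij}) ∧ dx_i ∧ dx_j = sum_{i<j, k} (∂g_{ij}/∂x_k) dx_k ∧ dx_i ∧ dx_j.
Expand each term, using dx_k ∧ dx_i ∧ dx_j = sgn(permutation) dx_{(a)} ∧ dx_{(b)} ∧ dx_{(c)} with (a < b < c) sorted:
  d(z) includes (∂/∂z)(z) dz = (1) dz, which multiplied by dx ∧ dw gives (-1) dx ∧ dz ∧ dw
  d(-3*w*y) includes (∂/∂w)(-3*w*y) dw = (-3*y) dw, which multiplied by dy ∧ dz gives (-3*y) dy ∧ dz ∧ dw
Collecting like 3-forms: d(omega) = (-1) dx ∧ dz ∧ dw + (-3*y) dy ∧ dz ∧ dw.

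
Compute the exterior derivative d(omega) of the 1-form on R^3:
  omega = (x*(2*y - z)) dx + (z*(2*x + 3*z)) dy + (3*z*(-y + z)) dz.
d(omega) = (-2*x + 2*z) dx ∧ dy + (x) dx ∧ dz + (-2*x - 9*z) dy ∧ dz

For a 1-form omega = sum_i f_i dx_i, the exterior derivative is
  d(omega) = sum_{i < j} (∂f_j/∂x_i - ∂f_i/∂x_j) dx_i ∧ dx_j.
  coefficient of dx ∧ dy: ∂f_2/∂x - ∂f_1/∂y = ∂(z*(2*x + 3*z))/∂x - ∂(x*(2*y - z))/∂y = -2*x + 2*z
  coefficient of dx ∧ dz: ∂f_3/∂x - ∂f_1/∂z = ∂(3*z*(-y + z))/∂x - ∂(x*(2*y - z))/∂z = x
  coefficient of dy ∧ dz: ∂f_3/∂y - ∂f_2/∂z = ∂(3*z*(-y + z))/∂y - ∂(z*(2*x + 3*z))/∂z = -2*x - 9*z
Assembling: d(omega) = (-2*x + 2*z) dx ∧ dy + (x) dx ∧ dz + (-2*x - 9*z) dy ∧ dz.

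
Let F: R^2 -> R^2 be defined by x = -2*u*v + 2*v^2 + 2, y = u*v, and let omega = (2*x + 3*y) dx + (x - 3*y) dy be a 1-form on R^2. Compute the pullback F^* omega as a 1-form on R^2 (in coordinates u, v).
F^* omega = (3*v*(-u*v - 2*v^2 - 2)) du + (-3*u^2*v - 10*u*v^2 - 6*u + 16*v^3 + 16*v) dv

Using F^*(f dg) = (f ∘ F) d(g ∘ F), substitute each coordinate x_i by F_i(u, v) in f_i, and replace dx_i by d F_i = (∂F_i/∂u) du + (∂F_i/∂v) dv.
  For the x component: f_1(F) = -u*v + 4*v^2 + 4; d F_1 = (-2*v) du + (-2*u + 4*v) dv
  For the y component: f_2(F) = -5*u*v + 2*v^2 + 2; d F_2 = (v) du + (u) dv
Combining and collecting du, dv coefficients:
  coeff of du: 3*v*(-u*v - 2*v^2 - 2)
  coeff of dv: -3*u^2*v - 10*u*v^2 - 6*u + 16*v^3 + 16*v
F^* omega = (3*v*(-u*v - 2*v^2 - 2)) du + (-3*u^2*v - 10*u*v^2 - 6*u + 16*v^3 + 16*v) dv.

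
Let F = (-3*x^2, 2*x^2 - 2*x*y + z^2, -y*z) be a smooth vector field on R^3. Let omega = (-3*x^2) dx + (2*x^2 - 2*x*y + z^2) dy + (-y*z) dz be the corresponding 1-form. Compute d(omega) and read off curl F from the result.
d(omega) = (-3*z) dy ∧ dz + (0) dz ∧ dx + (4*x - 2*y) dx ∧ dy; curl F = (-3*z, 0, 4*x - 2*y)

d omega = sum_{i<j} (∂f_j/∂x_i - ∂f_i/∂x_j) dx_i ∧ dx_j. Under the identification (dy ∧ dz, dz ∧ dx, dx ∧ dy) ↔ (e_x, e_y, e_z), the coefficients are exactly the components of curl F. Compute:
  ∂R/∂y - ∂Q/∂z = (-z) - (2*z) = -3*z
  ∂P/∂z - ∂R/∂x = (0) - (0) = 0
  ∂Q/∂x - ∂P/∂y = (4*x - 2*y) - (0) = 4*x - 2*y.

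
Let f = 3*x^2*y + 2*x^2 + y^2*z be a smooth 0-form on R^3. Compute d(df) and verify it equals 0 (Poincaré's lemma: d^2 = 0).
d(df) = 0

Step 1: df = sum_i (∂f/∂x_i) dx_i = (2*x*(3*y + 2)) dx + (3*x^2 + 2*y*z) dy + (y^2) dz.
Step 2: Apply d again. Using the 1-form formula, the coefficient of dx ∧ dy in d(df) is ∂^2 f/∂x ∂y - ∂^2 f/∂y ∂x = (6*x) - (6*x) = 0 (equality of mixed partials for smooth f).
Similarly for dx ∧ dz and dy ∧ dz — all coefficients vanish. So d(df) = 0.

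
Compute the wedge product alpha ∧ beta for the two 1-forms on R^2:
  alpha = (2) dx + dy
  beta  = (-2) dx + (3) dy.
alpha ∧ beta = (8) dx ∧ dy

Distribute the wedge, using dx_i ∧ dx_j = -dx_j ∧ dx_i and dx_i ∧ dx_i = 0. For each pair (i, j) with i < j, the coefficient of dx_i ∧ dx_j in alpha ∧ beta is (alpha_i * beta_j - alpha_j * beta_i). Collecting: alpha ∧ beta = (8) dx ∧ dy.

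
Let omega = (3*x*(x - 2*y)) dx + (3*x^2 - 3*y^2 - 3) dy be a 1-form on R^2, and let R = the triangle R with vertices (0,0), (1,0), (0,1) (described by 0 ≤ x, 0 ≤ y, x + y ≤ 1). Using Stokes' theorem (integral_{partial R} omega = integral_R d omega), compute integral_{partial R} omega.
integral_(partial R) omega = 2

Stokes: integral_partial_R omega = integral_R d omega with d omega = (∂Q/∂x - ∂P/∂y) dx ∧ dy.
  ∂Q/∂x = 6*x
  ∂P/∂y = -6*x
  integrand = ∂Q/∂x - ∂P/∂y = 12*x.
Integrating over R: integral_0^1 integral_0^{1-x} (12*x) dy dx = 2.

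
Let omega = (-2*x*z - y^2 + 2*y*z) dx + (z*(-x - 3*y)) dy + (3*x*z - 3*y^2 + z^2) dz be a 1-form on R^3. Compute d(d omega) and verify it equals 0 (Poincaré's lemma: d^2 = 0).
d(d omega) = 0

Step 1: d omega = sum_{i<j} (∂f_j/∂x_i - ∂f_i/∂x_j) dx_i ∧ dx_j:
  coeff of dx ∧ dy: 2*y - 3*z
  coeff of dx ∧ dz: 2*x - 2*y + 3*z
  coeff of dy ∧ dz: x - 3*y
Step 2: Apply d again to each 2-form coefficient. The only possible 3-form in R^3 is dx ∧ dy ∧ dz, with coefficient
  ∂(coeff of dy∧dz)/∂x - ∂(coeff of dx∧dz)/∂y + ∂(coeff of dx∧dy)/∂z
  = ∂/∂x (x - 3*y) - ∂/∂y (2*x - 2*y + 3*z) + ∂/∂z (2*y - 3*z).
Each of these terms simplifies to sums of mixed partials that cancel in pairs. The result is 0 (by equality of mixed partials for smooth functions — Schwarz / Clairaut).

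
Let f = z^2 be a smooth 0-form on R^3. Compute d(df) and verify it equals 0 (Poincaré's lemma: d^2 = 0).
d(df) = 0

Step 1: df = sum_i (∂f/∂x_i) dx_i = (0) dx + (0) dy + (2*z) dz.
Step 2: Apply d again. Using the 1-form formula, the coefficient of dx ∧ dy in d(df) is ∂^2 f/∂x ∂y - ∂^2 f/∂y ∂x = (0) - (0) = 0 (equality of mixed partials for smooth f).
Similarly for dx ∧ dz and dy ∧ dz — all coefficients vanish. So d(df) = 0.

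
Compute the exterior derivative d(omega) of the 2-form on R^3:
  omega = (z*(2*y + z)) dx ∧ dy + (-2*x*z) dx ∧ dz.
d(omega) = (2*y + 2*z) dx ∧ dy ∧ dz

For a 2-form omega = sum_{i<j} g_{ij} dx_i ∧ dx_j, the exterior derivative is
  d(omega) = sum_{i<j} d(g_{ij}) ∧ dx_i ∧ dx_j = sum_{i<j, k} (∂g_{ij}/∂x_k) dx_k ∧ dx_i ∧ dx_j.
Expand each term, using dx_k ∧ dx_i ∧ dx_j = sgn(permutation) dx_{(a)} ∧ dx_{(b)} ∧ dx_{(c)} with (a < b < c) sorted:
  d(z*(2*y + z)) includes (∂/∂z)(z*(2*y + z)) dz = (2*y + 2*z) dz, which multiplied by dx ∧ dy gives (2*y + 2*z) dx ∧ dy ∧ dz
Collecting like 3-forms: d(omega) = (2*y + 2*z) dx ∧ dy ∧ dz.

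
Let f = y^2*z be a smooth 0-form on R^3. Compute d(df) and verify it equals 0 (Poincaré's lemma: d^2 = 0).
d(df) = 0

Step 1: df = sum_i (∂f/∂x_i) dx_i = (0) dx + (2*y*z) dy + (y^2) dz.
Step 2: Apply d again. Using the 1-form formula, the coefficient of dx ∧ dy in d(df) is ∂^2 f/∂x ∂y - ∂^2 f/∂y ∂x = (0) - (0) = 0 (equality of mixed partials for smooth f).
Similarly for dx ∧ dz and dy ∧ dz — all coefficients vanish. So d(df) = 0.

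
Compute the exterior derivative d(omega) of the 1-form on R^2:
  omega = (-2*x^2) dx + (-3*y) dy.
d(omega) = 0

For a 1-form omega = sum_i f_i dx_i, the exterior derivative is
  d(omega) = sum_{i < j} (∂f_j/∂x_i - ∂f_i/∂x_j) dx_i ∧ dx_j.

Assembling: d(omega) = 0.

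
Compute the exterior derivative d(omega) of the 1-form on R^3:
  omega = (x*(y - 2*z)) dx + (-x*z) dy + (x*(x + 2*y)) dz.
d(omega) = (-x - z) dx ∧ dy + (4*x + 2*y) dx ∧ dz + (3*x) dy ∧ dz

For a 1-form omega = sum_i f_i dx_i, the exterior derivative is
  d(omega) = sum_{i < j} (∂f_j/∂x_i - ∂f_i/∂x_j) dx_i ∧ dx_j.
  coefficient of dx ∧ dy: ∂f_2/∂x - ∂f_1/∂y = ∂(-x*z)/∂x - ∂(x*(y - 2*z))/∂y = -x - z
  coefficient of dx ∧ dz: ∂f_3/∂x - ∂f_1/∂z = ∂(x*(x + 2*y))/∂x - ∂(x*(y - 2*z))/∂z = 4*x + 2*y
  coefficient of dy ∧ dz: ∂f_3/∂y - ∂f_2/∂z = ∂(x*(x + 2*y))/∂y - ∂(-x*z)/∂z = 3*x
Assembling: d(omega) = (-x - z) dx ∧ dy + (4*x + 2*y) dx ∧ dz + (3*x) dy ∧ dz.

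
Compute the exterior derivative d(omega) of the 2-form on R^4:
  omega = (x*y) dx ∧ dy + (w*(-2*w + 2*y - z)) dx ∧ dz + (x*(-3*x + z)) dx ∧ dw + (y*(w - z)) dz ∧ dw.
d(omega) = (-2*w) dx ∧ dy ∧ dz + (-4*w - x + 2*y - z) dx ∧ dz ∧ dw + (w - z) dy ∧ dz ∧ dw

For a 2-form omega = sum_{i<j} g_{ij} dx_i ∧ dx_j, the exterior derivative is
  d(omega) = sum_{i<j} d(g_{ij}) ∧ dx_i ∧ dx_j = sum_{i<j, k} (∂g_{ij}/∂x_k) dx_k ∧ dx_i ∧ dx_j.
Expand each term, using dx_k ∧ dx_i ∧ dx_j = sgn(permutation) dx_{(a)} ∧ dx_{(b)} ∧ dx_{(c)} with (a < b < c) sorted:
  d(w*(-2*w + 2*y - z)) includes (∂/∂y)(w*(-2*w + 2*y - z)) dy = (2*w) dy, which multiplied by dx ∧ dz gives (-2*w) dx ∧ dy ∧ dz
  d(w*(-2*w + 2*y - z)) includes (∂/∂w)(w*(-2*w + 2*y - z)) dw = (-4*w + 2*y - z) dw, which multiplied by dx ∧ dz gives (-4*w + 2*y - z) dx ∧ dz ∧ dw
  d(x*(-3*x + z)) includes (∂/∂z)(x*(-3*x + z)) dz = (x) dz, which multiplied by dx ∧ dw gives (-x) dx ∧ dz ∧ dw
  d(y*(w - z)) includes (∂/∂y)(y*(w - z)) dy = (w - z) dy, which multiplied by dz ∧ dw gives (w - z) dy ∧ dz ∧ dw
Collecting like 3-forms: d(omega) = (-2*w) dx ∧ dy ∧ dz + (-4*w - x + 2*y - z) dx ∧ dz ∧ dw + (w - z) dy ∧ dz ∧ dw.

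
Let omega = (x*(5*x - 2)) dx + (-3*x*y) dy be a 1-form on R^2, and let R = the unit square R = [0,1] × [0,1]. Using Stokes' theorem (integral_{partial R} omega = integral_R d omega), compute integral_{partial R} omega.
integral_(partial R) omega = -3/2

Stokes: integral_partial_R omega = integral_R d omega with d omega = (∂Q/∂x - ∂P/∂y) dx ∧ dy.
  ∂Q/∂x = -3*y
  ∂P/∂y = 0
  integrand = ∂Q/∂x - ∂P/∂y = -3*y.
Integrating over R: integral_0^1 integral_0^1 (-3*y) dx dy = -3/2.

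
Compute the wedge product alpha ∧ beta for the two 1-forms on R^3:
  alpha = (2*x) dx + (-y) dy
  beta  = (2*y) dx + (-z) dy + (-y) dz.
alpha ∧ beta = (-2*x*z + 2*y^2) dx ∧ dy + (-2*x*y) dx ∧ dz + (y^2) dy ∧ dz

Distribute the wedge, using dx_i ∧ dx_j = -dx_j ∧ dx_i and dx_i ∧ dx_i = 0. For each pair (i, j) with i < j, the coefficient of dx_i ∧ dx_j in alpha ∧ beta is (alpha_i * beta_j - alpha_j * beta_i). Collecting: alpha ∧ beta = (-2*x*z + 2*y^2) dx ∧ dy + (-2*x*y) dx ∧ dz + (y^2) dy ∧ dz.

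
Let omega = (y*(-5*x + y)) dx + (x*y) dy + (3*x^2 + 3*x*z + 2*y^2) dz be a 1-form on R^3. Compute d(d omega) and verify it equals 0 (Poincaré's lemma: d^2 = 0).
d(d omega) = 0

Step 1: d omega = sum_{i<j} (∂f_j/∂x_i - ∂f_i/∂x_j) dx_i ∧ dx_j:
  coeff of dx ∧ dy: 5*x - y
  coeff of dx ∧ dz: 6*x + 3*z
  coeff of dy ∧ dz: 4*y
Step 2: Apply d again to each 2-form coefficient. The only possible 3-form in R^3 is dx ∧ dy ∧ dz, with coefficient
  ∂(coeff of dy∧dz)/∂x - ∂(coeff of dx∧dz)/∂y + ∂(coeff of dx∧dy)/∂z
  = ∂/∂x (4*y) - ∂/∂y (6*x + 3*z) + ∂/∂z (5*x - y).
Each of these terms simplifies to sums of mixed partials that cancel in pairs. The result is 0 (by equality of mixed partials for smooth functions — Schwarz / Clairaut).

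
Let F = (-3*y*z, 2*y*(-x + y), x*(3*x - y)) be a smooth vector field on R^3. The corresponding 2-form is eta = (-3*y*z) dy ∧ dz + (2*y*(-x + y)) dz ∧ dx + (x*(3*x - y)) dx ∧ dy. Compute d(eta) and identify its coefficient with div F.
d(eta) = (-2*x + 4*y) dx ∧ dy ∧ dz; div F = -2*x + 4*y

For a 2-form in R^3 of the form above, applying d gives a 3-form with coefficient ∂P/∂x + ∂Q/∂y + ∂R/∂z:
  ∂P/∂x = 0
  ∂Q/∂y = -2*x + 4*y
  ∂R/∂z = 0
Sum = -2*x + 4*y, which is exactly div F.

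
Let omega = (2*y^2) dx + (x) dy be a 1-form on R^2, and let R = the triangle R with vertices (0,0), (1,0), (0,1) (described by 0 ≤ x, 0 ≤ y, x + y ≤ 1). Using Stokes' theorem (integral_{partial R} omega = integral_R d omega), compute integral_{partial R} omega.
integral_(partial R) omega = -1/6

Stokes: integral_partial_R omega = integral_R d omega with d omega = (∂Q/∂x - ∂P/∂y) dx ∧ dy.
  ∂Q/∂x = 1
  ∂P/∂y = 4*y
  integrand = ∂Q/∂x - ∂P/∂y = 1 - 4*y.
Integrating over R: integral_0^1 integral_0^{1-x} (1 - 4*y) dy dx = -1/6.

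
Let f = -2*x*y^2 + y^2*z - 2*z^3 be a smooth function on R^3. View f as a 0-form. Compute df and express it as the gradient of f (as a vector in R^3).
df = (-2*y^2) dx + (2*y*(-2*x + z)) dy + (y^2 - 6*z^2) dz; grad f = (-2*y^2, 2*y*(-2*x + z), y^2 - 6*z^2)

For a 0-form f, d f = (∂f/∂x) dx + (∂f/∂y) dy + (∂f/∂z) dz. The components of the vector representation are exactly the entries of grad f in Cartesian coordinates:
  ∂f/∂x = -2*y^2
  ∂f/∂y = 2*y*(-2*x + z)
  ∂f/∂z = y^2 - 6*z^2.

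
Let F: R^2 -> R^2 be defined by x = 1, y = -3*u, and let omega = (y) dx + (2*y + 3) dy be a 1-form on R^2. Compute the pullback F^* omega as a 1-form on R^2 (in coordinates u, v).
F^* omega = (18*u - 9) du

Using F^*(f dg) = (f ∘ F) d(g ∘ F), substitute each coordinate x_i by F_i(u, v) in f_i, and replace dx_i by d F_i = (∂F_i/∂u) du + (∂F_i/∂v) dv.
  For the x component: f_1(F) = -3*u; d F_1 = (0) du + (0) dv
  For the y component: f_2(F) = 3 - 6*u; d F_2 = (-3) du + (0) dv
Combining and collecting du, dv coefficients:
  coeff of du: 18*u - 9
  coeff of dv: 0
F^* omega = (18*u - 9) du.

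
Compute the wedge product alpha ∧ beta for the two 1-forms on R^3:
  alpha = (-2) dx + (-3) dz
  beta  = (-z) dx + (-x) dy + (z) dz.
alpha ∧ beta = (2*x) dx ∧ dy + (-5*z) dx ∧ dz + (-3*x) dy ∧ dz

Distribute the wedge, using dx_i ∧ dx_j = -dx_j ∧ dx_i and dx_i ∧ dx_i = 0. For each pair (i, j) with i < j, the coefficient of dx_i ∧ dx_j in alpha ∧ beta is (alpha_i * beta_j - alpha_j * beta_i). Collecting: alpha ∧ beta = (2*x) dx ∧ dy + (-5*z) dx ∧ dz + (-3*x) dy ∧ dz.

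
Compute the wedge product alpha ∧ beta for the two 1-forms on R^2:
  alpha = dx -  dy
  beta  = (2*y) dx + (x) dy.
alpha ∧ beta = (x + 2*y) dx ∧ dy

Distribute the wedge, using dx_i ∧ dx_j = -dx_j ∧ dx_i and dx_i ∧ dx_i = 0. For each pair (i, j) with i < j, the coefficient of dx_i ∧ dx_j in alpha ∧ beta is (alpha_i * beta_j - alpha_j * beta_i). Collecting: alpha ∧ beta = (x + 2*y) dx ∧ dy.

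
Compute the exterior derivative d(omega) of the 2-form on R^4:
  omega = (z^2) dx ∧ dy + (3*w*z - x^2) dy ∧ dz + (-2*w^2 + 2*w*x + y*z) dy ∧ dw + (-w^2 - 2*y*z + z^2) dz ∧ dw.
d(omega) = (-2*x + 2*z) dx ∧ dy ∧ dz + (-y + z) dy ∧ dz ∧ dw + (2*w) dx ∧ dy ∧ dw

For a 2-form omega = sum_{i<j} g_{ij} dx_i ∧ dx_j, the exterior derivative is
  d(omega) = sum_{i<j} d(g_{ij}) ∧ dx_i ∧ dx_j = sum_{i<j, k} (∂g_{ij}/∂x_k) dx_k ∧ dx_i ∧ dx_j.
Expand each term, using dx_k ∧ dx_i ∧ dx_j = sgn(permutation) dx_{(a)} ∧ dx_{(b)} ∧ dx_{(c)} with (a < b < c) sorted:
  d(z^2) includes (∂/∂z)(z^2) dz = (2*z) dz, which multiplied by dx ∧ dy gives (2*z) dx ∧ dy ∧ dz
  d(3*w*z - x^2) includes (∂/∂x)(3*w*z - x^2) dx = (-2*x) dx, which multiplied by dy ∧ dz gives (-2*x) dx ∧ dy ∧ dz
  d(3*w*z - x^2) includes (∂/∂w)(3*w*z - x^2) dw = (3*z) dw, which multiplied by dy ∧ dz gives (3*z) dy ∧ dz ∧ dw
  d(-2*w^2 + 2*w*x + y*z) includes (∂/∂x)(-2*w^2 + 2*w*x + y*z) dx = (2*w) dx, which multiplied by dy ∧ dw gives (2*w) dx ∧ dy ∧ dw
  d(-2*w^2 + 2*w*x + y*z) includes (∂/∂z)(-2*w^2 + 2*w*x + y*z) dz = (y) dz, which multiplied by dy ∧ dw gives (-y) dy ∧ dz ∧ dw
  d(-w^2 - 2*y*z + z^2) includes (∂/∂y)(-w^2 - 2*y*z + z^2) dy = (-2*z) dy, which multiplied by dz ∧ dw gives (-2*z) dy ∧ dz ∧ dw
Collecting like 3-forms: d(omega) = (-2*x + 2*z) dx ∧ dy ∧ dz + (-y + z) dy ∧ dz ∧ dw + (2*w) dx ∧ dy ∧ dw.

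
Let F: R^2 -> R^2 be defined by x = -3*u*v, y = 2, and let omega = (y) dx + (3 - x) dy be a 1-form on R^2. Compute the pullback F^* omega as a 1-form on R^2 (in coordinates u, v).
F^* omega = (-6*v) du + (-6*u) dv

Using F^*(f dg) = (f ∘ F) d(g ∘ F), substitute each coordinate x_i by F_i(u, v) in f_i, and replace dx_i by d F_i = (∂F_i/∂u) du + (∂F_i/∂v) dv.
  For the x component: f_1(F) = 2; d F_1 = (-3*v) du + (-3*u) dv
  For the y component: f_2(F) = 3*u*v + 3; d F_2 = (0) du + (0) dv
Combining and collecting du, dv coefficients:
  coeff of du: -6*v
  coeff of dv: -6*u
F^* omega = (-6*v) du + (-6*u) dv.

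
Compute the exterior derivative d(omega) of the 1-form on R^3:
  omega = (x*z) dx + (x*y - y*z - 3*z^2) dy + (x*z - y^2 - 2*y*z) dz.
d(omega) = (y) dx ∧ dy + (-x + z) dx ∧ dz + (-y + 4*z) dy ∧ dz

For a 1-form omega = sum_i f_i dx_i, the exterior derivative is
  d(omega) = sum_{i < j} (∂f_j/∂x_i - ∂f_i/∂x_j) dx_i ∧ dx_j.
  coefficient of dx ∧ dy: ∂f_2/∂x - ∂f_1/∂y = ∂(x*y - y*z - 3*z^2)/∂x - ∂(x*z)/∂y = y
  coefficient of dx ∧ dz: ∂f_3/∂x - ∂f_1/∂z = ∂(x*z - y^2 - 2*y*z)/∂x - ∂(x*z)/∂z = -x + z
  coefficient of dy ∧ dz: ∂f_3/∂y - ∂f_2/∂z = ∂(x*z - y^2 - 2*y*z)/∂y - ∂(x*y - y*z - 3*z^2)/∂z = -y + 4*z
Assembling: d(omega) = (y) dx ∧ dy + (-x + z) dx ∧ dz + (-y + 4*z) dy ∧ dz.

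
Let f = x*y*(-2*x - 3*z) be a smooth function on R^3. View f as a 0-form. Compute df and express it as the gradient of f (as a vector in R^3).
df = (y*(-4*x - 3*z)) dx + (x*(-2*x - 3*z)) dy + (-3*x*y) dz; grad f = (y*(-4*x - 3*z), x*(-2*x - 3*z), -3*x*y)

For a 0-form f, d f = (∂f/∂x) dx + (∂f/∂y) dy + (∂f/∂z) dz. The components of the vector representation are exactly the entries of grad f in Cartesian coordinates:
  ∂f/∂x = y*(-4*x - 3*z)
  ∂f/∂y = x*(-2*x - 3*z)
  ∂f/∂z = -3*x*y.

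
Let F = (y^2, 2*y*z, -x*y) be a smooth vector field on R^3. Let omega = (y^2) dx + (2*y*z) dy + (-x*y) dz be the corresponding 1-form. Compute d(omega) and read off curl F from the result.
d(omega) = (-x - 2*y) dy ∧ dz + (y) dz ∧ dx + (-2*y) dx ∧ dy; curl F = (-x - 2*y, y, -2*y)

d omega = sum_{i<j} (∂f_j/∂x_i - ∂f_i/∂x_j) dx_i ∧ dx_j. Under the identification (dy ∧ dz, dz ∧ dx, dx ∧ dy) ↔ (e_x, e_y, e_z), the coefficients are exactly the components of curl F. Compute:
  ∂R/∂y - ∂Q/∂z = (-x) - (2*y) = -x - 2*y
  ∂P/∂z - ∂R/∂x = (0) - (-y) = y
  ∂Q/∂x - ∂P/∂y = (0) - (2*y) = -2*y.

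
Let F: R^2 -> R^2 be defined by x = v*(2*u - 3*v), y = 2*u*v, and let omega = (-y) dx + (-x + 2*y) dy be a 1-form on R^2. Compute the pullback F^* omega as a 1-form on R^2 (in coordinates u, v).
F^* omega = (6*v^3) du + (18*u*v^2) dv

Using F^*(f dg) = (f ∘ F) d(g ∘ F), substitute each coordinate x_i by F_i(u, v) in f_i, and replace dx_i by d F_i = (∂F_i/∂u) du + (∂F_i/∂v) dv.
  For the x component: f_1(F) = -2*u*v; d F_1 = (2*v) du + (2*u - 6*v) dv
  For the y component: f_2(F) = v*(2*u + 3*v); d F_2 = (2*v) du + (2*u) dv
Combining and collecting du, dv coefficients:
  coeff of du: 6*v^3
  coeff of dv: 18*u*v^2
F^* omega = (6*v^3) du + (18*u*v^2) dv.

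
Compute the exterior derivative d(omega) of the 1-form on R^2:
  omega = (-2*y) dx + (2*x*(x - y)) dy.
d(omega) = (4*x - 2*y + 2) dx ∧ dy

For a 1-form omega = sum_i f_i dx_i, the exterior derivative is
  d(omega) = sum_{i < j} (∂f_j/∂x_i - ∂f_i/∂x_j) dx_i ∧ dx_j.
  coefficient of dx ∧ dy: ∂f_2/∂x - ∂f_1/∂y = ∂(2*x*(x - y))/∂x - ∂(-2*y)/∂y = 4*x - 2*y + 2
Assembling: d(omega) = (4*x - 2*y + 2) dx ∧ dy.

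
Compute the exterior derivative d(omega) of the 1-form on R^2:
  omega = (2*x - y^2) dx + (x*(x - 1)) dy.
d(omega) = (2*x + 2*y - 1) dx ∧ dy

For a 1-form omega = sum_i f_i dx_i, the exterior derivative is
  d(omega) = sum_{i < j} (∂f_j/∂x_i - ∂f_i/∂x_j) dx_i ∧ dx_j.
  coefficient of dx ∧ dy: ∂f_2/∂x - ∂f_1/∂y = ∂(x*(x - 1))/∂x - ∂(2*x - y^2)/∂y = 2*x + 2*y - 1
Assembling: d(omega) = (2*x + 2*y - 1) dx ∧ dy.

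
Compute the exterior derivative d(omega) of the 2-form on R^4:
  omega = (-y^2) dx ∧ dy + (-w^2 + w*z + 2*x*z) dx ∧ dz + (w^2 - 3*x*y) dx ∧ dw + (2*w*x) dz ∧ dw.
d(omega) = (z) dx ∧ dz ∧ dw + (3*x) dx ∧ dy ∧ dw

For a 2-form omega = sum_{i<j} g_{ij} dx_i ∧ dx_j, the exterior derivative is
  d(omega) = sum_{i<j} d(g_{ij}) ∧ dx_i ∧ dx_j = sum_{i<j, k} (∂g_{ij}/∂x_k) dx_k ∧ dx_i ∧ dx_j.
Expand each term, using dx_k ∧ dx_i ∧ dx_j = sgn(permutation) dx_{(a)} ∧ dx_{(b)} ∧ dx_{(c)} with (a < b < c) sorted:
  d(-w^2 + w*z + 2*x*z) includes (∂/∂w)(-w^2 + w*z + 2*x*z) dw = (-2*w + z) dw, which multiplied by dx ∧ dz gives (-2*w + z) dx ∧ dz ∧ dw
  d(w^2 - 3*x*y) includes (∂/∂y)(w^2 - 3*x*y) dy = (-3*x) dy, which multiplied by dx ∧ dw gives (3*x) dx ∧ dy ∧ dw
  d(2*w*x) includes (∂/∂x)(2*w*x) dx = (2*w) dx, which multiplied by dz ∧ dw gives (2*w) dx ∧ dz ∧ dw
Collecting like 3-forms: d(omega) = (z) dx ∧ dz ∧ dw + (3*x) dx ∧ dy ∧ dw.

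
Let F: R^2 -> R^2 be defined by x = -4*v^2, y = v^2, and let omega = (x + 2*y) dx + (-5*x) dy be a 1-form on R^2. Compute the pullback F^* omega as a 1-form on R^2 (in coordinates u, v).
F^* omega = (56*v^3) dv

Using F^*(f dg) = (f ∘ F) d(g ∘ F), substitute each coordinate x_i by F_i(u, v) in f_i, and replace dx_i by d F_i = (∂F_i/∂u) du + (∂F_i/∂v) dv.
  For the x component: f_1(F) = -2*v^2; d F_1 = (0) du + (-8*v) dv
  For the y component: f_2(F) = 20*v^2; d F_2 = (0) du + (2*v) dv
Combining and collecting du, dv coefficients:
  coeff of du: 0
  coeff of dv: 56*v^3
F^* omega = (56*v^3) dv.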